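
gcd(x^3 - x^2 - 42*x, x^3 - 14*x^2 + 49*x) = x^2 - 7*x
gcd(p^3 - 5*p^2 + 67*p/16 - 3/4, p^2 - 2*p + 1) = 1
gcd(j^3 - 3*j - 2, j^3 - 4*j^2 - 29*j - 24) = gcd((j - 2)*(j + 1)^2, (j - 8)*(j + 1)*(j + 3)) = j + 1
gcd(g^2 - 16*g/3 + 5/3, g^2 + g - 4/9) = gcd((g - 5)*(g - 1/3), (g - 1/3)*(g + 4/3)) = g - 1/3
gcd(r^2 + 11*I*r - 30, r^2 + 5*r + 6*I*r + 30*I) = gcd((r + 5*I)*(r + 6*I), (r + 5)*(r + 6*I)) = r + 6*I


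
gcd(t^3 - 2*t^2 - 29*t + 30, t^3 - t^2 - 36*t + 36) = t^2 - 7*t + 6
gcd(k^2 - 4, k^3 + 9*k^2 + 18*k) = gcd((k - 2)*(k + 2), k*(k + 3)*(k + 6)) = 1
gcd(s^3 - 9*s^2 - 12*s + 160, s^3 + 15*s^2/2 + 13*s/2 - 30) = s + 4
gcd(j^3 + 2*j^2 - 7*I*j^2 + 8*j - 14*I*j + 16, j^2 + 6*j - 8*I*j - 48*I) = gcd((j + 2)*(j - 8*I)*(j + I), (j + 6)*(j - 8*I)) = j - 8*I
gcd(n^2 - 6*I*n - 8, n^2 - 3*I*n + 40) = 1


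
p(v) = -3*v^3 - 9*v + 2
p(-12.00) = 5294.00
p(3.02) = -107.81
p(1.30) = -16.29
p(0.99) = -9.82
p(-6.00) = 704.00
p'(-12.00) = -1305.00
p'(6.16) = -350.51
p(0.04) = 1.64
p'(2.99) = -89.46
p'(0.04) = -9.01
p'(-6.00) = -333.00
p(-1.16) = 17.12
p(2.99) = -105.10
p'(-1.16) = -21.11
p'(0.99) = -17.82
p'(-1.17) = -21.32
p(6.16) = -754.67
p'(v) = -9*v^2 - 9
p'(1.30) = -24.21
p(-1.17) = 17.33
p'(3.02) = -91.08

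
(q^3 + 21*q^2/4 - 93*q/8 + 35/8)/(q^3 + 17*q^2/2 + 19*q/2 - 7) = (q - 5/4)/(q + 2)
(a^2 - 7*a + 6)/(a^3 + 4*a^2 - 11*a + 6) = (a - 6)/(a^2 + 5*a - 6)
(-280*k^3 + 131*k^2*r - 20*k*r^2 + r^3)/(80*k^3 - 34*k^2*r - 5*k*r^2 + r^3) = (35*k^2 - 12*k*r + r^2)/(-10*k^2 + 3*k*r + r^2)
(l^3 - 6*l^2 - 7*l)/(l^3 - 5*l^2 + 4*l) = (l^2 - 6*l - 7)/(l^2 - 5*l + 4)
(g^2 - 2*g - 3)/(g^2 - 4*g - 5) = (g - 3)/(g - 5)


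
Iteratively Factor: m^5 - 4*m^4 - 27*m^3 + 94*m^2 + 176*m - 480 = (m + 4)*(m^4 - 8*m^3 + 5*m^2 + 74*m - 120) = (m - 4)*(m + 4)*(m^3 - 4*m^2 - 11*m + 30) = (m - 4)*(m - 2)*(m + 4)*(m^2 - 2*m - 15) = (m - 5)*(m - 4)*(m - 2)*(m + 4)*(m + 3)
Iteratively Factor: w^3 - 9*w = (w - 3)*(w^2 + 3*w) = w*(w - 3)*(w + 3)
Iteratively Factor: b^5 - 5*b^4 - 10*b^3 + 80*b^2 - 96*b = (b - 4)*(b^4 - b^3 - 14*b^2 + 24*b) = (b - 4)*(b - 2)*(b^3 + b^2 - 12*b) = b*(b - 4)*(b - 2)*(b^2 + b - 12) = b*(b - 4)*(b - 3)*(b - 2)*(b + 4)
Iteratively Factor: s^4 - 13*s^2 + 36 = (s - 3)*(s^3 + 3*s^2 - 4*s - 12) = (s - 3)*(s + 3)*(s^2 - 4) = (s - 3)*(s - 2)*(s + 3)*(s + 2)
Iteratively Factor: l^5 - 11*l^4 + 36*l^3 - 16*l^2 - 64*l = (l - 4)*(l^4 - 7*l^3 + 8*l^2 + 16*l) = (l - 4)^2*(l^3 - 3*l^2 - 4*l) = (l - 4)^3*(l^2 + l) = (l - 4)^3*(l + 1)*(l)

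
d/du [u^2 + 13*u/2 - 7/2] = 2*u + 13/2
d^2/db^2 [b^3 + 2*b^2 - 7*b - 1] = 6*b + 4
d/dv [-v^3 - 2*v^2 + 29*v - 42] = -3*v^2 - 4*v + 29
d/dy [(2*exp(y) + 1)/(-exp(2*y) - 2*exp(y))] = 2*(exp(2*y) + exp(y) + 1)*exp(-y)/(exp(2*y) + 4*exp(y) + 4)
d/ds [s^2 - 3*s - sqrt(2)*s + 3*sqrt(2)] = 2*s - 3 - sqrt(2)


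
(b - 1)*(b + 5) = b^2 + 4*b - 5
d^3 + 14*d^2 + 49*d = d*(d + 7)^2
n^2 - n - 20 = (n - 5)*(n + 4)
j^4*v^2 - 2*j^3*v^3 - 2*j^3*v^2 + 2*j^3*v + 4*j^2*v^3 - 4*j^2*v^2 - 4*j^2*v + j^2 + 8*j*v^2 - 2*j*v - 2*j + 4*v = (j - 2)*(j - 2*v)*(j*v + 1)^2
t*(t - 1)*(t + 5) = t^3 + 4*t^2 - 5*t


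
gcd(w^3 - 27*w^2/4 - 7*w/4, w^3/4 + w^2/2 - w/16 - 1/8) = 1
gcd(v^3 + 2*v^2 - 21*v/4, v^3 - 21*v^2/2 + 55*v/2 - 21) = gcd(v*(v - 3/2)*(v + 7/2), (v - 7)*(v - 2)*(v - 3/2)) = v - 3/2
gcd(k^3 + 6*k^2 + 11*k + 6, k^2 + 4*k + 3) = k^2 + 4*k + 3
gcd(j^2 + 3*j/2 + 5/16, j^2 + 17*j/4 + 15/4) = j + 5/4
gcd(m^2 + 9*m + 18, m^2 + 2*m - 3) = m + 3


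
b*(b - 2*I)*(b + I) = b^3 - I*b^2 + 2*b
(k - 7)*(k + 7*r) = k^2 + 7*k*r - 7*k - 49*r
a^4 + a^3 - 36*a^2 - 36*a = a*(a - 6)*(a + 1)*(a + 6)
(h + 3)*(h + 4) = h^2 + 7*h + 12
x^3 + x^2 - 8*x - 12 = (x - 3)*(x + 2)^2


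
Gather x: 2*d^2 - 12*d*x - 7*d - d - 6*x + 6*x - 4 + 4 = 2*d^2 - 12*d*x - 8*d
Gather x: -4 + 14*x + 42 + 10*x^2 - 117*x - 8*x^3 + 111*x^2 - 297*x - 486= -8*x^3 + 121*x^2 - 400*x - 448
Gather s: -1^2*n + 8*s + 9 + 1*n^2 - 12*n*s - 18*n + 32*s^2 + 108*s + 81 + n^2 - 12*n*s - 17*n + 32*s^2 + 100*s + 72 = 2*n^2 - 36*n + 64*s^2 + s*(216 - 24*n) + 162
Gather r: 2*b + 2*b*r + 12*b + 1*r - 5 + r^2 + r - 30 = 14*b + r^2 + r*(2*b + 2) - 35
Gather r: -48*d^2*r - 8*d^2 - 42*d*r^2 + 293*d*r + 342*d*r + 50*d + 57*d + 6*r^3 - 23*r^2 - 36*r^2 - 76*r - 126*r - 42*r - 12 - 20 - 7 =-8*d^2 + 107*d + 6*r^3 + r^2*(-42*d - 59) + r*(-48*d^2 + 635*d - 244) - 39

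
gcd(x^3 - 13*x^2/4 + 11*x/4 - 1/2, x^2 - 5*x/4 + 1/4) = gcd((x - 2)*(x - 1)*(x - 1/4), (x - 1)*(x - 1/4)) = x^2 - 5*x/4 + 1/4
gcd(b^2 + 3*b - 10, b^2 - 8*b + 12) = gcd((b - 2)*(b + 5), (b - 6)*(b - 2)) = b - 2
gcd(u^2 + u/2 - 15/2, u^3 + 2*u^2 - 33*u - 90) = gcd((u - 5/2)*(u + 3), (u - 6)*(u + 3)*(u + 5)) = u + 3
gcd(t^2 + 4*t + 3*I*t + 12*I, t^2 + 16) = 1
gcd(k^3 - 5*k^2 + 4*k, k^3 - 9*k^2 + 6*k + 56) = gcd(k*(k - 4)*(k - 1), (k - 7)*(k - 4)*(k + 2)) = k - 4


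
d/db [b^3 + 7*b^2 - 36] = b*(3*b + 14)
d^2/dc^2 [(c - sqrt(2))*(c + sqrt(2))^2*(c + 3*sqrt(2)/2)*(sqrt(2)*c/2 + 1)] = 10*sqrt(2)*c^3 + 42*c^2 + 18*sqrt(2)*c - 8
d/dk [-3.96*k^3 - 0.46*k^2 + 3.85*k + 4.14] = -11.88*k^2 - 0.92*k + 3.85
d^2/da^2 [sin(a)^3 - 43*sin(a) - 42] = (49 - 9*sin(a)^2)*sin(a)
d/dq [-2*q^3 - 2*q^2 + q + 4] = -6*q^2 - 4*q + 1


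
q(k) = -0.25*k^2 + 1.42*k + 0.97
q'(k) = 1.42 - 0.5*k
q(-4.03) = -8.81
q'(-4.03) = 3.44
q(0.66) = 1.80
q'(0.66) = 1.09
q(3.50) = 2.88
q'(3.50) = -0.33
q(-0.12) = 0.80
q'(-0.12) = 1.48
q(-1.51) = -1.74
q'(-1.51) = 2.18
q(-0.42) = 0.33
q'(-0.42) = 1.63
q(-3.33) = -6.53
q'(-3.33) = 3.08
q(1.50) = 2.54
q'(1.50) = 0.67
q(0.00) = 0.97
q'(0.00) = 1.42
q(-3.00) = -5.54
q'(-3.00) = 2.92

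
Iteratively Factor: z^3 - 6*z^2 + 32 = (z - 4)*(z^2 - 2*z - 8) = (z - 4)^2*(z + 2)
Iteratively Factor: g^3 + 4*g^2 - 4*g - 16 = (g + 2)*(g^2 + 2*g - 8) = (g + 2)*(g + 4)*(g - 2)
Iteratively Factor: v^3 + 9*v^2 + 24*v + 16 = (v + 4)*(v^2 + 5*v + 4) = (v + 1)*(v + 4)*(v + 4)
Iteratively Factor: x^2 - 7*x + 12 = (x - 4)*(x - 3)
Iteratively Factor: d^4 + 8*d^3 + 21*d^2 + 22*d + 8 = (d + 1)*(d^3 + 7*d^2 + 14*d + 8) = (d + 1)^2*(d^2 + 6*d + 8) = (d + 1)^2*(d + 2)*(d + 4)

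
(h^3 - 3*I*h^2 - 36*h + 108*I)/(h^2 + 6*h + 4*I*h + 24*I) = (h^2 - 3*h*(2 + I) + 18*I)/(h + 4*I)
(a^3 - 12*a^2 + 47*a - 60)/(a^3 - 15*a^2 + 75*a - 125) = (a^2 - 7*a + 12)/(a^2 - 10*a + 25)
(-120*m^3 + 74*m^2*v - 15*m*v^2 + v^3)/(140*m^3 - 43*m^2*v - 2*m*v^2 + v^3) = (-6*m + v)/(7*m + v)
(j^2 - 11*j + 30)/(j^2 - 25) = (j - 6)/(j + 5)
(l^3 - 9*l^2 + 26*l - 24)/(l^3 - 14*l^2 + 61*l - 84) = (l - 2)/(l - 7)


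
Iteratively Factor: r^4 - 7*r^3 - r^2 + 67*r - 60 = (r - 5)*(r^3 - 2*r^2 - 11*r + 12) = (r - 5)*(r - 1)*(r^2 - r - 12) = (r - 5)*(r - 1)*(r + 3)*(r - 4)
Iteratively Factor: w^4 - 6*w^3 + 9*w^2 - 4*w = (w)*(w^3 - 6*w^2 + 9*w - 4) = w*(w - 1)*(w^2 - 5*w + 4) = w*(w - 4)*(w - 1)*(w - 1)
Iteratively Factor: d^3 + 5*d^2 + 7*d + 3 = (d + 3)*(d^2 + 2*d + 1) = (d + 1)*(d + 3)*(d + 1)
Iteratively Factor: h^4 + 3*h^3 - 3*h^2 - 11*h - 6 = (h + 1)*(h^3 + 2*h^2 - 5*h - 6) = (h + 1)*(h + 3)*(h^2 - h - 2) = (h + 1)^2*(h + 3)*(h - 2)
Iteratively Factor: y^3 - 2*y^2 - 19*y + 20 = (y + 4)*(y^2 - 6*y + 5) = (y - 5)*(y + 4)*(y - 1)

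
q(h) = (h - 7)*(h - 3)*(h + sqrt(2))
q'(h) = (h - 7)*(h - 3) + (h - 7)*(h + sqrt(2)) + (h - 3)*(h + sqrt(2))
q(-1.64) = -9.05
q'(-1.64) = 43.09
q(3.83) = -13.80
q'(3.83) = -14.90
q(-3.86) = -182.21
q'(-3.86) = 117.84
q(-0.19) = 28.08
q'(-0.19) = 10.23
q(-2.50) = -56.73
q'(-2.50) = 68.54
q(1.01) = 28.90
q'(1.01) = -7.43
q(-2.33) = -45.54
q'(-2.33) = 63.15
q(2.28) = 12.55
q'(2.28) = -16.70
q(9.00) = 124.97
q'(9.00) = 95.31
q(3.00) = 0.00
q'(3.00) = -17.66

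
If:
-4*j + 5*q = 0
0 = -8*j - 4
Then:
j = -1/2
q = -2/5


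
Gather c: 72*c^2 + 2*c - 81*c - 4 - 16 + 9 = 72*c^2 - 79*c - 11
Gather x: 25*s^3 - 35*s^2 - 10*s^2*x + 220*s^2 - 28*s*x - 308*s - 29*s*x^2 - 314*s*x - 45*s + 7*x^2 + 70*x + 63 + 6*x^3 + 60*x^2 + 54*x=25*s^3 + 185*s^2 - 353*s + 6*x^3 + x^2*(67 - 29*s) + x*(-10*s^2 - 342*s + 124) + 63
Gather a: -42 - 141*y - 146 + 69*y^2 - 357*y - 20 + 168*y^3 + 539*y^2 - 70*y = 168*y^3 + 608*y^2 - 568*y - 208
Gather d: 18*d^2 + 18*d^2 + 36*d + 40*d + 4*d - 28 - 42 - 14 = 36*d^2 + 80*d - 84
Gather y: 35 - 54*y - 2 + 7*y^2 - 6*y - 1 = 7*y^2 - 60*y + 32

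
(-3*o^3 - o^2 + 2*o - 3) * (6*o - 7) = -18*o^4 + 15*o^3 + 19*o^2 - 32*o + 21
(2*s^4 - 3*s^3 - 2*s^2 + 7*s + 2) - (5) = 2*s^4 - 3*s^3 - 2*s^2 + 7*s - 3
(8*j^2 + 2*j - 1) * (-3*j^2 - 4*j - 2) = -24*j^4 - 38*j^3 - 21*j^2 + 2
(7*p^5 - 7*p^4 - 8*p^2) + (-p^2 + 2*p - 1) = 7*p^5 - 7*p^4 - 9*p^2 + 2*p - 1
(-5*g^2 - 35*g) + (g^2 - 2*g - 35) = -4*g^2 - 37*g - 35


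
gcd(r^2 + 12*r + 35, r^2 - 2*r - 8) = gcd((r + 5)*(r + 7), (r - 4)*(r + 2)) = 1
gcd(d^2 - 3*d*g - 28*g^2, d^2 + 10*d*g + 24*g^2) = d + 4*g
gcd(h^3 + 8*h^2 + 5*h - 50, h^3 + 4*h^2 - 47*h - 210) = h + 5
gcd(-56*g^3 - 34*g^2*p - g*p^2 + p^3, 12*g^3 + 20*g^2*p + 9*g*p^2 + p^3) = 2*g + p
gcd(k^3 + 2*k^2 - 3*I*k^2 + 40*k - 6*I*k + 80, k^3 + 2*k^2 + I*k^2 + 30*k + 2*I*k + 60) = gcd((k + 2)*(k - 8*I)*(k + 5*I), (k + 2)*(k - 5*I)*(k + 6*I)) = k + 2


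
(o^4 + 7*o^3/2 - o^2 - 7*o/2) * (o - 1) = o^5 + 5*o^4/2 - 9*o^3/2 - 5*o^2/2 + 7*o/2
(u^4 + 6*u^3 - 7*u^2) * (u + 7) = u^5 + 13*u^4 + 35*u^3 - 49*u^2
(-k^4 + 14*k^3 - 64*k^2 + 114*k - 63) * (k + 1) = -k^5 + 13*k^4 - 50*k^3 + 50*k^2 + 51*k - 63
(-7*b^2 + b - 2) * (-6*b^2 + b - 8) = 42*b^4 - 13*b^3 + 69*b^2 - 10*b + 16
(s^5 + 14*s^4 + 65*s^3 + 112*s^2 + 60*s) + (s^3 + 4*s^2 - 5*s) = s^5 + 14*s^4 + 66*s^3 + 116*s^2 + 55*s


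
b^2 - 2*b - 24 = (b - 6)*(b + 4)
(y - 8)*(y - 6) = y^2 - 14*y + 48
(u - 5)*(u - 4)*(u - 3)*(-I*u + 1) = -I*u^4 + u^3 + 12*I*u^3 - 12*u^2 - 47*I*u^2 + 47*u + 60*I*u - 60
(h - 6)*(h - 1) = h^2 - 7*h + 6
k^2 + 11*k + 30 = (k + 5)*(k + 6)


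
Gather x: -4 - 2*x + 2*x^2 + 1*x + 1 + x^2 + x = 3*x^2 - 3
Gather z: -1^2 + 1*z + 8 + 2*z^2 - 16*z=2*z^2 - 15*z + 7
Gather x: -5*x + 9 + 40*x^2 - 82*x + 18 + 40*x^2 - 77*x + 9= 80*x^2 - 164*x + 36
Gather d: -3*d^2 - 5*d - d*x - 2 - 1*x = -3*d^2 + d*(-x - 5) - x - 2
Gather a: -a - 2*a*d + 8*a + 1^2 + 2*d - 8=a*(7 - 2*d) + 2*d - 7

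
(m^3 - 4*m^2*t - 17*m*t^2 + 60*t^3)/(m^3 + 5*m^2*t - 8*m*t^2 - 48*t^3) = (m - 5*t)/(m + 4*t)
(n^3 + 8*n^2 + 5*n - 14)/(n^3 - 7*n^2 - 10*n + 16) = (n + 7)/(n - 8)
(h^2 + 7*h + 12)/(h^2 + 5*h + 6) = (h + 4)/(h + 2)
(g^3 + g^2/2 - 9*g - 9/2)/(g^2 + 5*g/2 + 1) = (g^2 - 9)/(g + 2)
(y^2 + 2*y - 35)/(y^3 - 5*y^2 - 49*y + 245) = 1/(y - 7)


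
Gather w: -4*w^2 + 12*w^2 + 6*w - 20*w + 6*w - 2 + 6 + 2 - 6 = 8*w^2 - 8*w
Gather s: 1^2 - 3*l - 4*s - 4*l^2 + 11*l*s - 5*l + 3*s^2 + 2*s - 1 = -4*l^2 - 8*l + 3*s^2 + s*(11*l - 2)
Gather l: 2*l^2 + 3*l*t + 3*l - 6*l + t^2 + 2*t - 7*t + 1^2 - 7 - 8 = 2*l^2 + l*(3*t - 3) + t^2 - 5*t - 14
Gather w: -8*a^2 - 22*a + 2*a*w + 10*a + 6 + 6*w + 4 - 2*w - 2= -8*a^2 - 12*a + w*(2*a + 4) + 8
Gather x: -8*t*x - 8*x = x*(-8*t - 8)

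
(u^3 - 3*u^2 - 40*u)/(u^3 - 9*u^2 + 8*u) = (u + 5)/(u - 1)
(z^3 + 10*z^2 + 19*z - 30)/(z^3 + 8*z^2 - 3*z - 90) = (z - 1)/(z - 3)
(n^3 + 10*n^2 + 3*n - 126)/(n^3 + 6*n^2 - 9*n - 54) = (n + 7)/(n + 3)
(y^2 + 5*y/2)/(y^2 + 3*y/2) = (2*y + 5)/(2*y + 3)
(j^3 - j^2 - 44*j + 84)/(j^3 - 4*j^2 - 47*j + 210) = (j - 2)/(j - 5)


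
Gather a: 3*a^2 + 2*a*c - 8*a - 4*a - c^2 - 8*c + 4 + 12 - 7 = 3*a^2 + a*(2*c - 12) - c^2 - 8*c + 9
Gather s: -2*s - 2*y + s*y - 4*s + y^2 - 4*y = s*(y - 6) + y^2 - 6*y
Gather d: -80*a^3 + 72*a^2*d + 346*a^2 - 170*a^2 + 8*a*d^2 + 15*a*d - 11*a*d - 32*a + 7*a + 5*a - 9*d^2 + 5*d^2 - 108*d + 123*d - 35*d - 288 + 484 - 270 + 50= -80*a^3 + 176*a^2 - 20*a + d^2*(8*a - 4) + d*(72*a^2 + 4*a - 20) - 24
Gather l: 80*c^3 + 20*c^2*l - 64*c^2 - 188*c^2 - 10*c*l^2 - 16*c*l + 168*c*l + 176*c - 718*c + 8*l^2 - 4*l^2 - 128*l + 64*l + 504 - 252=80*c^3 - 252*c^2 - 542*c + l^2*(4 - 10*c) + l*(20*c^2 + 152*c - 64) + 252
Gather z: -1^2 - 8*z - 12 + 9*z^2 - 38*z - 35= 9*z^2 - 46*z - 48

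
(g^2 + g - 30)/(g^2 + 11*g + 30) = (g - 5)/(g + 5)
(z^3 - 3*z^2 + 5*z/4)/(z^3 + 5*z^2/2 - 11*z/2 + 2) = z*(2*z - 5)/(2*(z^2 + 3*z - 4))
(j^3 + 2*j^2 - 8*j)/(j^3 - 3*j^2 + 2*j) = (j + 4)/(j - 1)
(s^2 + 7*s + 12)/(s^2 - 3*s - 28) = (s + 3)/(s - 7)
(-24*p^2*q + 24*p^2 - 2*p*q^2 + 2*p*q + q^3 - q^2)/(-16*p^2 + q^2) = (6*p*q - 6*p - q^2 + q)/(4*p - q)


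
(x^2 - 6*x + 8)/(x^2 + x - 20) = (x - 2)/(x + 5)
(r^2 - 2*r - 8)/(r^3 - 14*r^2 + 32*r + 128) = (r - 4)/(r^2 - 16*r + 64)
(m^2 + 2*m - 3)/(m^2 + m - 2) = (m + 3)/(m + 2)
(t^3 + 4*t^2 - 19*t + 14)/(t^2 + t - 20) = (t^3 + 4*t^2 - 19*t + 14)/(t^2 + t - 20)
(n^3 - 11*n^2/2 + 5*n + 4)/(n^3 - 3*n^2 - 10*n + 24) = (n + 1/2)/(n + 3)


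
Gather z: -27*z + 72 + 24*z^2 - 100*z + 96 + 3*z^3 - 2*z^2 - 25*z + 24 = 3*z^3 + 22*z^2 - 152*z + 192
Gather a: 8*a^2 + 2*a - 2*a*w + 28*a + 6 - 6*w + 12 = 8*a^2 + a*(30 - 2*w) - 6*w + 18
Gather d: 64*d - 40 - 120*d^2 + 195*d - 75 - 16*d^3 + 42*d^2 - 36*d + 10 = -16*d^3 - 78*d^2 + 223*d - 105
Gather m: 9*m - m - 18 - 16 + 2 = 8*m - 32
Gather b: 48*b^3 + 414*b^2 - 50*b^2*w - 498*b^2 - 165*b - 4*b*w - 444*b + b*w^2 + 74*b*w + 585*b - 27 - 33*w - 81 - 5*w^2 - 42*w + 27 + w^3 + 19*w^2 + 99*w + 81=48*b^3 + b^2*(-50*w - 84) + b*(w^2 + 70*w - 24) + w^3 + 14*w^2 + 24*w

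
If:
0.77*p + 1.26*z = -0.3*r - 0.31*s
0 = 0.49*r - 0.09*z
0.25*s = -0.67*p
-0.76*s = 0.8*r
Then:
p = 0.00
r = 0.00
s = 0.00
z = 0.00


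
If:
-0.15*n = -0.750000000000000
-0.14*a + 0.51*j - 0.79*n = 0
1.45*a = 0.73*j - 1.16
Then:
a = 3.60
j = 8.73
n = 5.00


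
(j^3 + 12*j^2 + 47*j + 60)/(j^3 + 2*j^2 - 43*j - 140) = (j + 3)/(j - 7)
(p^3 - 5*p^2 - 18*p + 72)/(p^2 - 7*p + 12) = (p^2 - 2*p - 24)/(p - 4)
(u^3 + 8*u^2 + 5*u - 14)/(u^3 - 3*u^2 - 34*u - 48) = (u^2 + 6*u - 7)/(u^2 - 5*u - 24)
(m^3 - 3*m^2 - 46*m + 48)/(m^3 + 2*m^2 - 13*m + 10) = (m^2 - 2*m - 48)/(m^2 + 3*m - 10)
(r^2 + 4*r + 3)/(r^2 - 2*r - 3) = (r + 3)/(r - 3)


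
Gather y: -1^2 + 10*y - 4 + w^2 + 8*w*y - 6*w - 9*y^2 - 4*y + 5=w^2 - 6*w - 9*y^2 + y*(8*w + 6)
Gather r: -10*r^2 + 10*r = -10*r^2 + 10*r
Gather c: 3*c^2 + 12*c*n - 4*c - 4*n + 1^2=3*c^2 + c*(12*n - 4) - 4*n + 1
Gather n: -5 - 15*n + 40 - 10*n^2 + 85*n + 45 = -10*n^2 + 70*n + 80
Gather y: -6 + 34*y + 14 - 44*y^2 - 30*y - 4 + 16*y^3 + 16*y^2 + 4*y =16*y^3 - 28*y^2 + 8*y + 4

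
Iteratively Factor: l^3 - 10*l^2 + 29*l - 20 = (l - 4)*(l^2 - 6*l + 5) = (l - 4)*(l - 1)*(l - 5)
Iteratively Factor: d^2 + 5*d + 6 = (d + 2)*(d + 3)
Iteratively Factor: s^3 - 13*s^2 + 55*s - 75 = (s - 3)*(s^2 - 10*s + 25) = (s - 5)*(s - 3)*(s - 5)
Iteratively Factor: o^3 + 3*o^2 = (o)*(o^2 + 3*o) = o*(o + 3)*(o)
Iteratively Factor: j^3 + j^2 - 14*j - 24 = (j + 2)*(j^2 - j - 12) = (j + 2)*(j + 3)*(j - 4)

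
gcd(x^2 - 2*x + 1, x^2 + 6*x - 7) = x - 1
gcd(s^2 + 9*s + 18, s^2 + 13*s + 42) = s + 6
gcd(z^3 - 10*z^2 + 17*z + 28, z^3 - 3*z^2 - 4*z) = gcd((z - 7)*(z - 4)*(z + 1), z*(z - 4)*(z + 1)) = z^2 - 3*z - 4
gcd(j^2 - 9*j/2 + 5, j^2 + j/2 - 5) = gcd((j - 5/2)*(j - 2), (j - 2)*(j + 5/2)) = j - 2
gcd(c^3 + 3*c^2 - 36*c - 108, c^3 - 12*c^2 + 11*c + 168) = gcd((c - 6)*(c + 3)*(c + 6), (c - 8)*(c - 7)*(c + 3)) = c + 3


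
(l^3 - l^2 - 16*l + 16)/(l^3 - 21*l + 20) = (l + 4)/(l + 5)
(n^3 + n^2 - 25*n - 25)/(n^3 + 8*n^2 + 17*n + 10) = (n - 5)/(n + 2)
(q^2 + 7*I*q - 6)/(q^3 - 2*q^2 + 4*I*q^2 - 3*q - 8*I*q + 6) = (q + 6*I)/(q^2 + q*(-2 + 3*I) - 6*I)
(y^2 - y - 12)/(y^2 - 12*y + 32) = (y + 3)/(y - 8)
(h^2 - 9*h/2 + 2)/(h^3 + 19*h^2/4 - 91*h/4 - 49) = 2*(2*h - 1)/(4*h^2 + 35*h + 49)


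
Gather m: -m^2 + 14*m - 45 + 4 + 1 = -m^2 + 14*m - 40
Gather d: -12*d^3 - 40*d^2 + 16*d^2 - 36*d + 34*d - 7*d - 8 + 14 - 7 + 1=-12*d^3 - 24*d^2 - 9*d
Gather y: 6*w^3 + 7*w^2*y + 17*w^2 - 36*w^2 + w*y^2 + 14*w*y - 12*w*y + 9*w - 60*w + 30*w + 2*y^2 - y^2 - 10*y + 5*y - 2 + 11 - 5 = 6*w^3 - 19*w^2 - 21*w + y^2*(w + 1) + y*(7*w^2 + 2*w - 5) + 4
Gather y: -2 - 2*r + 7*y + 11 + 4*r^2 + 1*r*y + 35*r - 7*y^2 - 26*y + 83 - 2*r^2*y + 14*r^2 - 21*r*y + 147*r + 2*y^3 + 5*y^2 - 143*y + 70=18*r^2 + 180*r + 2*y^3 - 2*y^2 + y*(-2*r^2 - 20*r - 162) + 162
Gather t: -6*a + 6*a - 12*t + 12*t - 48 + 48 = 0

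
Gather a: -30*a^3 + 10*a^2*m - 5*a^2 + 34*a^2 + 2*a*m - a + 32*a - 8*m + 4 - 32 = -30*a^3 + a^2*(10*m + 29) + a*(2*m + 31) - 8*m - 28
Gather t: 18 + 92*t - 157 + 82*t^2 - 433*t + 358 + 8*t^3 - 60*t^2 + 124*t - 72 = 8*t^3 + 22*t^2 - 217*t + 147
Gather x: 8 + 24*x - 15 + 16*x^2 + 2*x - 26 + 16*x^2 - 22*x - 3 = 32*x^2 + 4*x - 36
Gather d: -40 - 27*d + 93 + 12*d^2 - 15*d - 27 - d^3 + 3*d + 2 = -d^3 + 12*d^2 - 39*d + 28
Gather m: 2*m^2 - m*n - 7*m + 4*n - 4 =2*m^2 + m*(-n - 7) + 4*n - 4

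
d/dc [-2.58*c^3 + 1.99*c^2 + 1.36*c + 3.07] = -7.74*c^2 + 3.98*c + 1.36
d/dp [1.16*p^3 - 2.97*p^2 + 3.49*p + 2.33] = 3.48*p^2 - 5.94*p + 3.49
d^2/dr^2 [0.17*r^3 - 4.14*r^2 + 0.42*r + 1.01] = 1.02*r - 8.28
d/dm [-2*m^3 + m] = 1 - 6*m^2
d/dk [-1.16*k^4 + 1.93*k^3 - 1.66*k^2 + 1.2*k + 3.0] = -4.64*k^3 + 5.79*k^2 - 3.32*k + 1.2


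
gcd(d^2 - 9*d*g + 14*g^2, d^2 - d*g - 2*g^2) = d - 2*g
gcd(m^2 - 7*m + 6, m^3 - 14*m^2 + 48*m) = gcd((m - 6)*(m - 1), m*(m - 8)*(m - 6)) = m - 6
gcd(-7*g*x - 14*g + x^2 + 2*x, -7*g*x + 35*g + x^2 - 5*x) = -7*g + x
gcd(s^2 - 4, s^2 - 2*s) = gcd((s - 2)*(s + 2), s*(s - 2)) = s - 2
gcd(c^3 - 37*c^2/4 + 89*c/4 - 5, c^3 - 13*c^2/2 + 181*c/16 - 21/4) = c - 4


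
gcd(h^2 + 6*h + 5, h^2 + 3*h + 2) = h + 1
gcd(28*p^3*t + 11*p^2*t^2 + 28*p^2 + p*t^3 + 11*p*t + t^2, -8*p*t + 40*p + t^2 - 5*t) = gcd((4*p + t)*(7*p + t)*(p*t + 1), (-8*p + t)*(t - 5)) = 1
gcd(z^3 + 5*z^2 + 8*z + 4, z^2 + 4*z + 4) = z^2 + 4*z + 4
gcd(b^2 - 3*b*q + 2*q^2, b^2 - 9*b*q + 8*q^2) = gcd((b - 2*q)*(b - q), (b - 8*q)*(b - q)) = -b + q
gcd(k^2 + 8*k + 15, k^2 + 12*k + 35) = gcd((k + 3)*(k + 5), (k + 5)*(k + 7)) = k + 5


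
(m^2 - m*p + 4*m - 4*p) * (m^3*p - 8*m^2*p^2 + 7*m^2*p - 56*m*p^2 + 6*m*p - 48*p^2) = m^5*p - 9*m^4*p^2 + 11*m^4*p + 8*m^3*p^3 - 99*m^3*p^2 + 34*m^3*p + 88*m^2*p^3 - 306*m^2*p^2 + 24*m^2*p + 272*m*p^3 - 216*m*p^2 + 192*p^3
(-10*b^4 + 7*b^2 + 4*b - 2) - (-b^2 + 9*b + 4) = -10*b^4 + 8*b^2 - 5*b - 6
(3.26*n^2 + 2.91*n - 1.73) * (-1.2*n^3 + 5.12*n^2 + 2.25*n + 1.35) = -3.912*n^5 + 13.1992*n^4 + 24.3102*n^3 + 2.0909*n^2 + 0.0360000000000005*n - 2.3355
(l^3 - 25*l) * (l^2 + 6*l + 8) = l^5 + 6*l^4 - 17*l^3 - 150*l^2 - 200*l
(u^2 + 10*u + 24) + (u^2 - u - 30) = 2*u^2 + 9*u - 6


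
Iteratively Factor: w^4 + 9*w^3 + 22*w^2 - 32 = (w + 2)*(w^3 + 7*w^2 + 8*w - 16) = (w + 2)*(w + 4)*(w^2 + 3*w - 4) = (w + 2)*(w + 4)^2*(w - 1)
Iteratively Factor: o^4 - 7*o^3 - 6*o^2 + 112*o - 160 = (o - 2)*(o^3 - 5*o^2 - 16*o + 80) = (o - 2)*(o + 4)*(o^2 - 9*o + 20) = (o - 4)*(o - 2)*(o + 4)*(o - 5)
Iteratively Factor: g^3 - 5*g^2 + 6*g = (g - 3)*(g^2 - 2*g) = g*(g - 3)*(g - 2)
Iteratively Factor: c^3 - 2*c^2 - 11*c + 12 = (c + 3)*(c^2 - 5*c + 4) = (c - 4)*(c + 3)*(c - 1)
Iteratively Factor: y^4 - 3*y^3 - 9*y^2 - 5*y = (y + 1)*(y^3 - 4*y^2 - 5*y) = (y + 1)^2*(y^2 - 5*y) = (y - 5)*(y + 1)^2*(y)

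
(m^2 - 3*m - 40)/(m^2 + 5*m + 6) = (m^2 - 3*m - 40)/(m^2 + 5*m + 6)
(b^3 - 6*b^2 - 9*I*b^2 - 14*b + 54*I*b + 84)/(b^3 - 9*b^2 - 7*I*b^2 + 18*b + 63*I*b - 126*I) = (b - 2*I)/(b - 3)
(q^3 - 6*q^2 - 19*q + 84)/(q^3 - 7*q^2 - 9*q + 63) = (q + 4)/(q + 3)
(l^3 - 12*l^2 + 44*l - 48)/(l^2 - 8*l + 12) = l - 4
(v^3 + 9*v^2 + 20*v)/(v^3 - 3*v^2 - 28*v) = (v + 5)/(v - 7)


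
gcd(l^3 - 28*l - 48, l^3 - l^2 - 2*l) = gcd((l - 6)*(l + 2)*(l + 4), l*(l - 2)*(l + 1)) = 1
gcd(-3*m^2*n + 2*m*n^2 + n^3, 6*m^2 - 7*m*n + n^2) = m - n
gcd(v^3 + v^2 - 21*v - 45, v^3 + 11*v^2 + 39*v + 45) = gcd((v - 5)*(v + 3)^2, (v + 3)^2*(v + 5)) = v^2 + 6*v + 9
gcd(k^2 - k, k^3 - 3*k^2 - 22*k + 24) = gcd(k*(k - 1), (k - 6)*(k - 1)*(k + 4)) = k - 1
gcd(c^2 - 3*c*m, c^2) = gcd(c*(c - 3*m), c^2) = c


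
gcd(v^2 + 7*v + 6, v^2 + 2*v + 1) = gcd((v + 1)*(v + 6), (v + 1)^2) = v + 1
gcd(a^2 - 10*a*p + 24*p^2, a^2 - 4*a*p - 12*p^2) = -a + 6*p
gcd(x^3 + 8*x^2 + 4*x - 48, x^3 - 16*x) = x + 4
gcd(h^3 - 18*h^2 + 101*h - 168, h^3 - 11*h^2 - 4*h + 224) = h^2 - 15*h + 56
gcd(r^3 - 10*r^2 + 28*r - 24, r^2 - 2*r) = r - 2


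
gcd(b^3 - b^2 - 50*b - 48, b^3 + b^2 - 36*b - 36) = b^2 + 7*b + 6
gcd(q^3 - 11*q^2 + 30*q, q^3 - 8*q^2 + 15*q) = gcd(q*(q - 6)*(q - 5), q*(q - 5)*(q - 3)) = q^2 - 5*q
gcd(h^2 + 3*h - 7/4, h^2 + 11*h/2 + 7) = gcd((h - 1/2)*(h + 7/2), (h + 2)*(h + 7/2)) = h + 7/2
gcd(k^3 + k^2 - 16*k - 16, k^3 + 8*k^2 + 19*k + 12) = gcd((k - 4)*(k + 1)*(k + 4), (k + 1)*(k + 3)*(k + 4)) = k^2 + 5*k + 4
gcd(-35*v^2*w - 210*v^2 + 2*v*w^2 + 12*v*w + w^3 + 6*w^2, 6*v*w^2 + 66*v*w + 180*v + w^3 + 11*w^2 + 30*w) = w + 6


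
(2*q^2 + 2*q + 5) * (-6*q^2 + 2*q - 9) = -12*q^4 - 8*q^3 - 44*q^2 - 8*q - 45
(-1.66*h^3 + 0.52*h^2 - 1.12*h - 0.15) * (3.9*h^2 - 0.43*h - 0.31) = -6.474*h^5 + 2.7418*h^4 - 4.077*h^3 - 0.2646*h^2 + 0.4117*h + 0.0465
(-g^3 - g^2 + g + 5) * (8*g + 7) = -8*g^4 - 15*g^3 + g^2 + 47*g + 35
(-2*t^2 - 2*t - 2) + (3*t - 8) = -2*t^2 + t - 10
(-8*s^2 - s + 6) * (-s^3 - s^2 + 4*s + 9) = 8*s^5 + 9*s^4 - 37*s^3 - 82*s^2 + 15*s + 54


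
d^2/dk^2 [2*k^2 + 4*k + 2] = 4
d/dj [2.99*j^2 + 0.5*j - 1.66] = 5.98*j + 0.5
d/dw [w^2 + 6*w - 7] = 2*w + 6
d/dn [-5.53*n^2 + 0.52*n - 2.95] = 0.52 - 11.06*n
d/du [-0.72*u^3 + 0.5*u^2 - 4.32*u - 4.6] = -2.16*u^2 + 1.0*u - 4.32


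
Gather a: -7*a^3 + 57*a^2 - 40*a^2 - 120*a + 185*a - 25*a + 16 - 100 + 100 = -7*a^3 + 17*a^2 + 40*a + 16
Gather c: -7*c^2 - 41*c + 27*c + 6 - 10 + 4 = -7*c^2 - 14*c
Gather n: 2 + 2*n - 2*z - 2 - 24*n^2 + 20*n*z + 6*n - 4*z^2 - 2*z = -24*n^2 + n*(20*z + 8) - 4*z^2 - 4*z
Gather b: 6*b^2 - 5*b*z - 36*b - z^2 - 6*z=6*b^2 + b*(-5*z - 36) - z^2 - 6*z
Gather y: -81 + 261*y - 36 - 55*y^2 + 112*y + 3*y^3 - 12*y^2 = 3*y^3 - 67*y^2 + 373*y - 117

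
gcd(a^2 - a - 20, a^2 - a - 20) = a^2 - a - 20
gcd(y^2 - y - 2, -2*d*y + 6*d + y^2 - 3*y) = 1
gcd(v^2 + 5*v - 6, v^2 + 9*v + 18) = v + 6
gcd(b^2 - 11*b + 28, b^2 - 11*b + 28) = b^2 - 11*b + 28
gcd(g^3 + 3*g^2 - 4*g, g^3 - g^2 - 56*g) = g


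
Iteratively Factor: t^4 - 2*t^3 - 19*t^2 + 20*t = (t - 1)*(t^3 - t^2 - 20*t) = (t - 1)*(t + 4)*(t^2 - 5*t) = t*(t - 1)*(t + 4)*(t - 5)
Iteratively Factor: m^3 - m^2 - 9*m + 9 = (m + 3)*(m^2 - 4*m + 3) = (m - 1)*(m + 3)*(m - 3)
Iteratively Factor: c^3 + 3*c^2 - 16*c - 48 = (c - 4)*(c^2 + 7*c + 12) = (c - 4)*(c + 3)*(c + 4)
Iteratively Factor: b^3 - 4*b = (b)*(b^2 - 4) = b*(b - 2)*(b + 2)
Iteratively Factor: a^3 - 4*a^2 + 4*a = (a)*(a^2 - 4*a + 4) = a*(a - 2)*(a - 2)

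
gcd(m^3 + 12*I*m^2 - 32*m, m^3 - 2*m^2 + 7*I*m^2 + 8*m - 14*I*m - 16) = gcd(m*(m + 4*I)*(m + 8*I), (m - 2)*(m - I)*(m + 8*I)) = m + 8*I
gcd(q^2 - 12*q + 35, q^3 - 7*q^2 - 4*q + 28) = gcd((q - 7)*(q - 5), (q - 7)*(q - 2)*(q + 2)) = q - 7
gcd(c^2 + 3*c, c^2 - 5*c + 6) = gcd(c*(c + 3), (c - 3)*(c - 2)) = 1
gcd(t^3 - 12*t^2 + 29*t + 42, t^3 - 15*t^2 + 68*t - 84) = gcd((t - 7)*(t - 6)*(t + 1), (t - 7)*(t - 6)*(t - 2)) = t^2 - 13*t + 42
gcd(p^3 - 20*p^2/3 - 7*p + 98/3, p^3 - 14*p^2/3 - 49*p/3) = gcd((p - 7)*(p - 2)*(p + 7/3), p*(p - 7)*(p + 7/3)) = p^2 - 14*p/3 - 49/3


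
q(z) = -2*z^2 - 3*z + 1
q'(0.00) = -3.00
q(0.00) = 1.00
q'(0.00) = -3.00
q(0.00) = 1.00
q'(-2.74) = 7.96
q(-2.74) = -5.80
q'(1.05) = -7.20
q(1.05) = -4.36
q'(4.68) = -21.72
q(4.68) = -56.84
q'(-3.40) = 10.60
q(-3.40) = -11.92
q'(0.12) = -3.48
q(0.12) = 0.61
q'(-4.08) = 13.32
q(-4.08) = -20.05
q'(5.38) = -24.52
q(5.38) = -73.03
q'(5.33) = -24.32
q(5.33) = -71.81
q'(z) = -4*z - 3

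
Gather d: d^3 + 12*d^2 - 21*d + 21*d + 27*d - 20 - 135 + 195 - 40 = d^3 + 12*d^2 + 27*d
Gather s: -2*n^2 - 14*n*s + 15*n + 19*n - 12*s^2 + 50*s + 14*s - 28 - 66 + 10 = -2*n^2 + 34*n - 12*s^2 + s*(64 - 14*n) - 84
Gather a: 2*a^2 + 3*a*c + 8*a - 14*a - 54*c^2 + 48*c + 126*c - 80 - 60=2*a^2 + a*(3*c - 6) - 54*c^2 + 174*c - 140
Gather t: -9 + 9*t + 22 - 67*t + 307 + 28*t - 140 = 180 - 30*t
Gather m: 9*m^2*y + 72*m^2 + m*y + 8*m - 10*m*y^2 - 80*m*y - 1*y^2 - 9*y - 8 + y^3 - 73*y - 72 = m^2*(9*y + 72) + m*(-10*y^2 - 79*y + 8) + y^3 - y^2 - 82*y - 80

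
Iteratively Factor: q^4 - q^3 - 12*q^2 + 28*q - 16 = (q - 2)*(q^3 + q^2 - 10*q + 8) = (q - 2)*(q + 4)*(q^2 - 3*q + 2) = (q - 2)*(q - 1)*(q + 4)*(q - 2)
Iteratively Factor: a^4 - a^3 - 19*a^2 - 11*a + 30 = (a + 3)*(a^3 - 4*a^2 - 7*a + 10) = (a + 2)*(a + 3)*(a^2 - 6*a + 5) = (a - 1)*(a + 2)*(a + 3)*(a - 5)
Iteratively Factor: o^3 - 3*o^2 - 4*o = (o - 4)*(o^2 + o) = (o - 4)*(o + 1)*(o)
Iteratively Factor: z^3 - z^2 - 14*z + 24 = (z - 2)*(z^2 + z - 12) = (z - 3)*(z - 2)*(z + 4)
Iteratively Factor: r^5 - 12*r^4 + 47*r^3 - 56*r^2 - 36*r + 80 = (r - 2)*(r^4 - 10*r^3 + 27*r^2 - 2*r - 40) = (r - 4)*(r - 2)*(r^3 - 6*r^2 + 3*r + 10) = (r - 5)*(r - 4)*(r - 2)*(r^2 - r - 2) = (r - 5)*(r - 4)*(r - 2)*(r + 1)*(r - 2)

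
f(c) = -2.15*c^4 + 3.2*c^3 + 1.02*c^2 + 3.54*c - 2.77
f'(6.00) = -1496.22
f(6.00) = -2040.01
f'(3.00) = -136.14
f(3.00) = -70.72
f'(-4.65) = 1066.31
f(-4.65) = -1324.11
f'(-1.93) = 97.19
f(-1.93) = -58.64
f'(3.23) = -179.52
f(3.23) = -106.88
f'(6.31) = -1762.01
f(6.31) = -2544.30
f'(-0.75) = 11.04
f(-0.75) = -6.88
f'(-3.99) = 694.52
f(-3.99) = -748.84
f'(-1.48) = 49.43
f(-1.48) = -26.46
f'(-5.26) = 1509.99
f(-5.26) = -2104.69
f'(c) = -8.6*c^3 + 9.6*c^2 + 2.04*c + 3.54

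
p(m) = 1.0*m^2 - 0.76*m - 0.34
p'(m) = 2.0*m - 0.76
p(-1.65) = 3.64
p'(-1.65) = -4.06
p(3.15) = 7.19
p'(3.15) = 5.54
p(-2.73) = 9.19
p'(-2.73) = -6.22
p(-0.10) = -0.25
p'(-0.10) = -0.96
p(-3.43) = 14.03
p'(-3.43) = -7.62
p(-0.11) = -0.24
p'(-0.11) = -0.98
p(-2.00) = 5.18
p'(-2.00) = -4.76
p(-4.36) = 21.98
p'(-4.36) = -9.48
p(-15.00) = 236.06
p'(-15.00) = -30.76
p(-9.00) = 87.50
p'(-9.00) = -18.76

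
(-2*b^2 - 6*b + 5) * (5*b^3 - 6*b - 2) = -10*b^5 - 30*b^4 + 37*b^3 + 40*b^2 - 18*b - 10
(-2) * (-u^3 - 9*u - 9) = 2*u^3 + 18*u + 18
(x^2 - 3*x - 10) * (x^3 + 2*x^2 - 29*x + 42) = x^5 - x^4 - 45*x^3 + 109*x^2 + 164*x - 420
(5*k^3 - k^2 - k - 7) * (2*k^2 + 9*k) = 10*k^5 + 43*k^4 - 11*k^3 - 23*k^2 - 63*k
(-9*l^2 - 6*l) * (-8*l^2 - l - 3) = 72*l^4 + 57*l^3 + 33*l^2 + 18*l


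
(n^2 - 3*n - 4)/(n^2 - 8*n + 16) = (n + 1)/(n - 4)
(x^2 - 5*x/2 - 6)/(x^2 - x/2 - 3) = (x - 4)/(x - 2)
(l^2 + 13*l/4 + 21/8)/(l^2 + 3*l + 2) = (8*l^2 + 26*l + 21)/(8*(l^2 + 3*l + 2))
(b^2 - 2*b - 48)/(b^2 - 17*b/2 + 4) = 2*(b + 6)/(2*b - 1)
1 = 1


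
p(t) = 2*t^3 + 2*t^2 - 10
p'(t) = 6*t^2 + 4*t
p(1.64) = 4.20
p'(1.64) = 22.70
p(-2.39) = -25.88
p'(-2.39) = 24.71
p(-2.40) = -26.13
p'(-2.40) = 24.96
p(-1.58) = -12.90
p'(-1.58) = 8.66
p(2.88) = 54.36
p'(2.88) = 61.29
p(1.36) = -1.27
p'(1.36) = 16.54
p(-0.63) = -9.71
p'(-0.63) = -0.14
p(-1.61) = -13.16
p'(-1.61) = 9.11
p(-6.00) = -370.00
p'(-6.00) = 192.00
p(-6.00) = -370.00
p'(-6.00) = 192.00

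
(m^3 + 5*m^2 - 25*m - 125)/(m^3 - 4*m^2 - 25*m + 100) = (m + 5)/(m - 4)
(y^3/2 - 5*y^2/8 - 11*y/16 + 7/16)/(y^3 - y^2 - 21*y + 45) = (8*y^3 - 10*y^2 - 11*y + 7)/(16*(y^3 - y^2 - 21*y + 45))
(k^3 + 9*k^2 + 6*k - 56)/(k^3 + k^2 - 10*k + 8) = (k + 7)/(k - 1)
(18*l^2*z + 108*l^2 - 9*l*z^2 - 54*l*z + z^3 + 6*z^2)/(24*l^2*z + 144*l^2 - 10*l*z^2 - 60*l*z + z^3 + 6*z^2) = (-3*l + z)/(-4*l + z)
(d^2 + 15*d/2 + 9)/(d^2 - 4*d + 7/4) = 2*(2*d^2 + 15*d + 18)/(4*d^2 - 16*d + 7)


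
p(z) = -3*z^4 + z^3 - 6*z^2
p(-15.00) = -156600.00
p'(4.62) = -1174.74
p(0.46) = -1.31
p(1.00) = -8.00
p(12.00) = -61344.00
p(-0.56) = -2.35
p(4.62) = -1396.21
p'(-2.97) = 376.48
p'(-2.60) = 262.39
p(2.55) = -149.28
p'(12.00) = -20448.00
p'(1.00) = -21.00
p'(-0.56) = 9.77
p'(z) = -12*z^3 + 3*z^2 - 12*z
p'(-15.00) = 41355.00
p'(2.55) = -210.07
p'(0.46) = -6.05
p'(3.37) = -465.64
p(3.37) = -416.81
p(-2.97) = -312.55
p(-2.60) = -195.23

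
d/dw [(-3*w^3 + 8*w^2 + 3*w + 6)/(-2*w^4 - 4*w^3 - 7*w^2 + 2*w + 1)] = (-6*w^6 + 32*w^5 + 71*w^4 + 60*w^3 + 100*w^2 + 100*w - 9)/(4*w^8 + 16*w^7 + 44*w^6 + 48*w^5 + 29*w^4 - 36*w^3 - 10*w^2 + 4*w + 1)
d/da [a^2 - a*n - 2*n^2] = 2*a - n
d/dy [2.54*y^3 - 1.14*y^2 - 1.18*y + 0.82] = 7.62*y^2 - 2.28*y - 1.18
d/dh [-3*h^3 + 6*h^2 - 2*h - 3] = -9*h^2 + 12*h - 2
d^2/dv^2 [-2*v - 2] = 0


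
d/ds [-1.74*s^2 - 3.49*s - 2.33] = -3.48*s - 3.49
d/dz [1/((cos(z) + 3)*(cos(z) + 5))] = 2*(cos(z) + 4)*sin(z)/((cos(z) + 3)^2*(cos(z) + 5)^2)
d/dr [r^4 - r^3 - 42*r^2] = r*(4*r^2 - 3*r - 84)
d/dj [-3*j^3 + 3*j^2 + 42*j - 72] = -9*j^2 + 6*j + 42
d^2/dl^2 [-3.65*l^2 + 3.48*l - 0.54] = -7.30000000000000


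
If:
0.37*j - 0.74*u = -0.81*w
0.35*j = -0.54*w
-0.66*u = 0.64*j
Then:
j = 0.00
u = 0.00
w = 0.00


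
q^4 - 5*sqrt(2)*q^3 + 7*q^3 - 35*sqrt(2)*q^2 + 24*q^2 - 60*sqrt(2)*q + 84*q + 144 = (q + 3)*(q + 4)*(q - 3*sqrt(2))*(q - 2*sqrt(2))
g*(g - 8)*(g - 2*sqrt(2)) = g^3 - 8*g^2 - 2*sqrt(2)*g^2 + 16*sqrt(2)*g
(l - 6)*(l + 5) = l^2 - l - 30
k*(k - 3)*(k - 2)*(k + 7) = k^4 + 2*k^3 - 29*k^2 + 42*k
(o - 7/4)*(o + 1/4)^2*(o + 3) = o^4 + 7*o^3/4 - 73*o^2/16 - 163*o/64 - 21/64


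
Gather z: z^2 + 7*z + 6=z^2 + 7*z + 6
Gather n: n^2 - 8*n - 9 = n^2 - 8*n - 9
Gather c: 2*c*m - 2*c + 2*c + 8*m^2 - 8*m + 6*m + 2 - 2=2*c*m + 8*m^2 - 2*m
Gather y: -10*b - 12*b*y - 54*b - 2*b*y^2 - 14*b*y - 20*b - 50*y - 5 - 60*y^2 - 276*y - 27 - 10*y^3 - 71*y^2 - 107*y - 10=-84*b - 10*y^3 + y^2*(-2*b - 131) + y*(-26*b - 433) - 42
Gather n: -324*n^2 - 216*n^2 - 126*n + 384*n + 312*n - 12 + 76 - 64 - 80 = -540*n^2 + 570*n - 80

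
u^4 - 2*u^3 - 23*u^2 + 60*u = u*(u - 4)*(u - 3)*(u + 5)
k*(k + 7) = k^2 + 7*k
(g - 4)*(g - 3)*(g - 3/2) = g^3 - 17*g^2/2 + 45*g/2 - 18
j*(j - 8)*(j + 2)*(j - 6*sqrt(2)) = j^4 - 6*sqrt(2)*j^3 - 6*j^3 - 16*j^2 + 36*sqrt(2)*j^2 + 96*sqrt(2)*j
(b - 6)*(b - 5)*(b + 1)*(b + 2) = b^4 - 8*b^3 - b^2 + 68*b + 60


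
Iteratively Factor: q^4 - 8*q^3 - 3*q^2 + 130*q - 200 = (q - 2)*(q^3 - 6*q^2 - 15*q + 100) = (q - 5)*(q - 2)*(q^2 - q - 20) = (q - 5)*(q - 2)*(q + 4)*(q - 5)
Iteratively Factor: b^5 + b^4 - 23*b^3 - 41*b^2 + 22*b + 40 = (b - 1)*(b^4 + 2*b^3 - 21*b^2 - 62*b - 40) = (b - 1)*(b + 1)*(b^3 + b^2 - 22*b - 40) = (b - 1)*(b + 1)*(b + 2)*(b^2 - b - 20) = (b - 5)*(b - 1)*(b + 1)*(b + 2)*(b + 4)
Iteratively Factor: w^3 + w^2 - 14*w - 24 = (w + 2)*(w^2 - w - 12) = (w - 4)*(w + 2)*(w + 3)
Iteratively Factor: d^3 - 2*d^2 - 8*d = (d + 2)*(d^2 - 4*d) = d*(d + 2)*(d - 4)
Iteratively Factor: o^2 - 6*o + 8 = (o - 4)*(o - 2)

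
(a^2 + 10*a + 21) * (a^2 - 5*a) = a^4 + 5*a^3 - 29*a^2 - 105*a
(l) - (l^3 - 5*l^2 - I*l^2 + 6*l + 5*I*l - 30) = -l^3 + 5*l^2 + I*l^2 - 5*l - 5*I*l + 30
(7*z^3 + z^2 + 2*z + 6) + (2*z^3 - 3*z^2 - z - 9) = 9*z^3 - 2*z^2 + z - 3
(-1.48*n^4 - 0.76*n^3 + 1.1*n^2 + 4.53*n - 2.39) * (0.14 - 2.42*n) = 3.5816*n^5 + 1.632*n^4 - 2.7684*n^3 - 10.8086*n^2 + 6.418*n - 0.3346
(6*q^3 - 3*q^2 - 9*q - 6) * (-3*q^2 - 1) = -18*q^5 + 9*q^4 + 21*q^3 + 21*q^2 + 9*q + 6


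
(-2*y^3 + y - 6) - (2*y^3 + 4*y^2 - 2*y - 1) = -4*y^3 - 4*y^2 + 3*y - 5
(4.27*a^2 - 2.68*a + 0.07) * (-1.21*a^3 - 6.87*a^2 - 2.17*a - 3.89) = -5.1667*a^5 - 26.0921*a^4 + 9.061*a^3 - 11.2756*a^2 + 10.2733*a - 0.2723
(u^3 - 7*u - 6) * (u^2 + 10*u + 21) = u^5 + 10*u^4 + 14*u^3 - 76*u^2 - 207*u - 126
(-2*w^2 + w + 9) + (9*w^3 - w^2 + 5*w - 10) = 9*w^3 - 3*w^2 + 6*w - 1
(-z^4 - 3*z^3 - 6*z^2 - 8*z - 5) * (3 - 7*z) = 7*z^5 + 18*z^4 + 33*z^3 + 38*z^2 + 11*z - 15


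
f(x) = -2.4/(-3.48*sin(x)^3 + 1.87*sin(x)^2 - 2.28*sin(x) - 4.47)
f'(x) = -2.4*(10.44*sin(x)^2*cos(x) - 3.74*sin(x)*cos(x) + 2.28*cos(x))/(-3.48*sin(x)^3 + 1.87*sin(x)^2 - 2.28*sin(x) - 4.47)^2 = (-25.056*sin(x)^2 + 8.976*sin(x) - 5.472)*cos(x)/(3.48*sin(x)^3 - 1.87*sin(x)^2 + 2.28*sin(x) + 4.47)^2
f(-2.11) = -2.26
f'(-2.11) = 14.38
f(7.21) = 0.35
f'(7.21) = -0.18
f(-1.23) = -1.07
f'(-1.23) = -2.38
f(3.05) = 0.51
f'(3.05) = 0.22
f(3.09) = 0.52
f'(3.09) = 0.24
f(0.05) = 0.52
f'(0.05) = -0.24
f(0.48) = 0.44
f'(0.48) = -0.20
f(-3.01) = 0.58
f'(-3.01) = 0.41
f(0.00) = 0.54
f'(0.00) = -0.27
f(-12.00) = 0.42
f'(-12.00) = -0.20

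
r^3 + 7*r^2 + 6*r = r*(r + 1)*(r + 6)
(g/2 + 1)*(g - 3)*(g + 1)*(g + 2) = g^4/2 + g^3 - 7*g^2/2 - 10*g - 6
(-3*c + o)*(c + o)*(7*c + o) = -21*c^3 - 17*c^2*o + 5*c*o^2 + o^3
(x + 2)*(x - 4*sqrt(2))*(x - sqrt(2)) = x^3 - 5*sqrt(2)*x^2 + 2*x^2 - 10*sqrt(2)*x + 8*x + 16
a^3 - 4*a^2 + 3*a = a*(a - 3)*(a - 1)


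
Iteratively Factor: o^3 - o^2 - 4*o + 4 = (o - 2)*(o^2 + o - 2) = (o - 2)*(o - 1)*(o + 2)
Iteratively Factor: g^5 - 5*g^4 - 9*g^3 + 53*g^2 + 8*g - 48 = (g - 1)*(g^4 - 4*g^3 - 13*g^2 + 40*g + 48) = (g - 1)*(g + 3)*(g^3 - 7*g^2 + 8*g + 16) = (g - 4)*(g - 1)*(g + 3)*(g^2 - 3*g - 4) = (g - 4)^2*(g - 1)*(g + 3)*(g + 1)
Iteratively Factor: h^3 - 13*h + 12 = (h - 1)*(h^2 + h - 12) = (h - 3)*(h - 1)*(h + 4)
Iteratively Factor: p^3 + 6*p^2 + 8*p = (p + 2)*(p^2 + 4*p) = p*(p + 2)*(p + 4)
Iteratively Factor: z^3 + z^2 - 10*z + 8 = (z - 2)*(z^2 + 3*z - 4) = (z - 2)*(z + 4)*(z - 1)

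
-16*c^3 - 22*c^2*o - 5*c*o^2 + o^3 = (-8*c + o)*(c + o)*(2*c + o)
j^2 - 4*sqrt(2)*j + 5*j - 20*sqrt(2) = (j + 5)*(j - 4*sqrt(2))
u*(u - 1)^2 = u^3 - 2*u^2 + u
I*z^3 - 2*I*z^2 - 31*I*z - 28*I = (z - 7)*(z + 4)*(I*z + I)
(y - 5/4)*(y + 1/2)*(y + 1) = y^3 + y^2/4 - 11*y/8 - 5/8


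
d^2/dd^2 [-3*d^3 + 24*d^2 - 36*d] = 48 - 18*d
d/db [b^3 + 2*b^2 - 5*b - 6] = 3*b^2 + 4*b - 5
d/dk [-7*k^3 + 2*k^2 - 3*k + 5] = -21*k^2 + 4*k - 3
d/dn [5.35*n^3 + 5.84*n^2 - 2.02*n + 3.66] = 16.05*n^2 + 11.68*n - 2.02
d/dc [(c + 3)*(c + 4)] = 2*c + 7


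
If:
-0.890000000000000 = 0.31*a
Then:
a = -2.87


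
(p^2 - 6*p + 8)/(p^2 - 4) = (p - 4)/(p + 2)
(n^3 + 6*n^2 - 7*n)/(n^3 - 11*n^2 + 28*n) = (n^2 + 6*n - 7)/(n^2 - 11*n + 28)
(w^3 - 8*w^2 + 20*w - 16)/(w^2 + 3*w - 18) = (w^3 - 8*w^2 + 20*w - 16)/(w^2 + 3*w - 18)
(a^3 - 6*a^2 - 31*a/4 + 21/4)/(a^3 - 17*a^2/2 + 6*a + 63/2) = (a - 1/2)/(a - 3)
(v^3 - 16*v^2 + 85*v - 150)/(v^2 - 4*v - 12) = (v^2 - 10*v + 25)/(v + 2)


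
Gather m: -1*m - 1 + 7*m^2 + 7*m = 7*m^2 + 6*m - 1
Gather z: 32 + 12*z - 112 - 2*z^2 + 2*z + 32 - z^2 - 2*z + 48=-3*z^2 + 12*z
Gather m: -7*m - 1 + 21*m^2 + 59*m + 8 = 21*m^2 + 52*m + 7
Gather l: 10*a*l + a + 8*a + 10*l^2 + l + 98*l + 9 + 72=9*a + 10*l^2 + l*(10*a + 99) + 81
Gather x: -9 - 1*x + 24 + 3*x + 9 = 2*x + 24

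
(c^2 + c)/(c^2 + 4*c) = (c + 1)/(c + 4)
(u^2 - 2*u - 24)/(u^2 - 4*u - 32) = (u - 6)/(u - 8)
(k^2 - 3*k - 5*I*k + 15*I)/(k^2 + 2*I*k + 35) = (k - 3)/(k + 7*I)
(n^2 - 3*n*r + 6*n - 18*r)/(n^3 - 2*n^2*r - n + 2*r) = (n^2 - 3*n*r + 6*n - 18*r)/(n^3 - 2*n^2*r - n + 2*r)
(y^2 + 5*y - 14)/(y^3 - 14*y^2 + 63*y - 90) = (y^2 + 5*y - 14)/(y^3 - 14*y^2 + 63*y - 90)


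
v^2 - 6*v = v*(v - 6)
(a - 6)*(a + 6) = a^2 - 36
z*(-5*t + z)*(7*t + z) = -35*t^2*z + 2*t*z^2 + z^3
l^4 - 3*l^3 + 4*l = l*(l - 2)^2*(l + 1)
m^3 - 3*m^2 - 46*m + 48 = (m - 8)*(m - 1)*(m + 6)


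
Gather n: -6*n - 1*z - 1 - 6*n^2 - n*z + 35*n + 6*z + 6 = -6*n^2 + n*(29 - z) + 5*z + 5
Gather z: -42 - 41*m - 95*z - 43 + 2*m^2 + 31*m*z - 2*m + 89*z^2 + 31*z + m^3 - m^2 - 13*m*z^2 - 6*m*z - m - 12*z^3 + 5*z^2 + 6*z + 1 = m^3 + m^2 - 44*m - 12*z^3 + z^2*(94 - 13*m) + z*(25*m - 58) - 84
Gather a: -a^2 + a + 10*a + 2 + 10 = -a^2 + 11*a + 12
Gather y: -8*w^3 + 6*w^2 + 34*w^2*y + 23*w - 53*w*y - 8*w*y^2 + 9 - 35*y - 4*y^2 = -8*w^3 + 6*w^2 + 23*w + y^2*(-8*w - 4) + y*(34*w^2 - 53*w - 35) + 9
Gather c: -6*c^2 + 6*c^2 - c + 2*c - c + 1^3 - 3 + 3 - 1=0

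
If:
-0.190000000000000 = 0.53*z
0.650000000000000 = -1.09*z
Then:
No Solution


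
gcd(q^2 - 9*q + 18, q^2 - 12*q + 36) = q - 6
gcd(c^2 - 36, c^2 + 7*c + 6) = c + 6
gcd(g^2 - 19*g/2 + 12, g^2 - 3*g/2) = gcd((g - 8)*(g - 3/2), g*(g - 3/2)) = g - 3/2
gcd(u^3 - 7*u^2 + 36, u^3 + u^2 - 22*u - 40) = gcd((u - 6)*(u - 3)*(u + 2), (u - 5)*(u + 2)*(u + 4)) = u + 2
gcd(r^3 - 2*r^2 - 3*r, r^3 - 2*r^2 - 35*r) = r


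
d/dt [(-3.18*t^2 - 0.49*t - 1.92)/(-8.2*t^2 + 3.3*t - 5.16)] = (-14.512*t^2 + 1.32960000000001*t + 8.8644)/(67.24*t^4 - 54.12*t^3 + 95.514*t^2 - 34.056*t + 26.6256)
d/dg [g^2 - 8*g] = 2*g - 8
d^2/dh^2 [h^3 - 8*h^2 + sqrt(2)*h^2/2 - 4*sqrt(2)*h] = 6*h - 16 + sqrt(2)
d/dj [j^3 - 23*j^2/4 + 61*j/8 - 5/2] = 3*j^2 - 23*j/2 + 61/8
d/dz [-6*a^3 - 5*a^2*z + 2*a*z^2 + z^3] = -5*a^2 + 4*a*z + 3*z^2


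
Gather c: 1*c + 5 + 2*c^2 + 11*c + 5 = 2*c^2 + 12*c + 10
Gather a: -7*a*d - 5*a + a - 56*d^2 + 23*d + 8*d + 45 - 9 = a*(-7*d - 4) - 56*d^2 + 31*d + 36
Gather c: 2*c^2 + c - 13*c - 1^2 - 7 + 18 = 2*c^2 - 12*c + 10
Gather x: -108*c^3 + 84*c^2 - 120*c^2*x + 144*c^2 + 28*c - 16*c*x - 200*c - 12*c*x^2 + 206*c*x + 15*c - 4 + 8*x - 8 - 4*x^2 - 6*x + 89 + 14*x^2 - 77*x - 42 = -108*c^3 + 228*c^2 - 157*c + x^2*(10 - 12*c) + x*(-120*c^2 + 190*c - 75) + 35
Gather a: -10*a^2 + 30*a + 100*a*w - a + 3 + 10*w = -10*a^2 + a*(100*w + 29) + 10*w + 3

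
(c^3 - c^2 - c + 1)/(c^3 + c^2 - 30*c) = (c^3 - c^2 - c + 1)/(c*(c^2 + c - 30))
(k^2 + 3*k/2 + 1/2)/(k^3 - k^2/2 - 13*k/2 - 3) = (k + 1)/(k^2 - k - 6)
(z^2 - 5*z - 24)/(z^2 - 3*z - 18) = (z - 8)/(z - 6)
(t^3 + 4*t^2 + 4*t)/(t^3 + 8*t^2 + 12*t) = (t + 2)/(t + 6)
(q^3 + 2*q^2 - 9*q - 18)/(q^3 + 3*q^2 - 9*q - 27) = (q + 2)/(q + 3)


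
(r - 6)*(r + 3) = r^2 - 3*r - 18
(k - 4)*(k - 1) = k^2 - 5*k + 4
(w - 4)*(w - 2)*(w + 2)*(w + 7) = w^4 + 3*w^3 - 32*w^2 - 12*w + 112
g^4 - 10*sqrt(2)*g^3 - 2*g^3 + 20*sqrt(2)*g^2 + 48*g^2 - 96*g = g*(g - 2)*(g - 6*sqrt(2))*(g - 4*sqrt(2))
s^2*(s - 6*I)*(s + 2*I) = s^4 - 4*I*s^3 + 12*s^2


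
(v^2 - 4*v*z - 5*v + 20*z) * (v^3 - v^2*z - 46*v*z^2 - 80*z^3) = v^5 - 5*v^4*z - 5*v^4 - 42*v^3*z^2 + 25*v^3*z + 104*v^2*z^3 + 210*v^2*z^2 + 320*v*z^4 - 520*v*z^3 - 1600*z^4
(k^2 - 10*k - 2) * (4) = 4*k^2 - 40*k - 8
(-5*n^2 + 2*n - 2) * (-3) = 15*n^2 - 6*n + 6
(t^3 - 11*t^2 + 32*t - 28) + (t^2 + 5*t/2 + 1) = t^3 - 10*t^2 + 69*t/2 - 27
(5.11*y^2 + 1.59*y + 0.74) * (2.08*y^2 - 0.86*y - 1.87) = 10.6288*y^4 - 1.0874*y^3 - 9.3839*y^2 - 3.6097*y - 1.3838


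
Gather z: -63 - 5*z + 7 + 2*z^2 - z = 2*z^2 - 6*z - 56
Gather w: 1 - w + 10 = 11 - w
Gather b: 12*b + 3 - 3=12*b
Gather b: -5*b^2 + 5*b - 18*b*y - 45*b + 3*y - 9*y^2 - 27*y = -5*b^2 + b*(-18*y - 40) - 9*y^2 - 24*y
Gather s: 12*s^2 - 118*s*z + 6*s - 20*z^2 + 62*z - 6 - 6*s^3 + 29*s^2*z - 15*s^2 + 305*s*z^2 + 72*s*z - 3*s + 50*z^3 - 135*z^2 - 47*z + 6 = -6*s^3 + s^2*(29*z - 3) + s*(305*z^2 - 46*z + 3) + 50*z^3 - 155*z^2 + 15*z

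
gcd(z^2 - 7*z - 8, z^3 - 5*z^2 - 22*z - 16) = z^2 - 7*z - 8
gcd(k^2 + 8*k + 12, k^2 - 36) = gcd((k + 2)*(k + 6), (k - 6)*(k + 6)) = k + 6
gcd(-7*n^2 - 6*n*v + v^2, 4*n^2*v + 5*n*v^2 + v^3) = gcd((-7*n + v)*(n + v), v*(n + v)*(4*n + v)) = n + v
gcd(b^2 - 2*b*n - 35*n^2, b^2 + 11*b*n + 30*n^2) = b + 5*n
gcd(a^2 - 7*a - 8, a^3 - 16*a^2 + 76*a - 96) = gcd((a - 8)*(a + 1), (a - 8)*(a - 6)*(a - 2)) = a - 8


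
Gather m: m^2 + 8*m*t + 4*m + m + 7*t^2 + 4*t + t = m^2 + m*(8*t + 5) + 7*t^2 + 5*t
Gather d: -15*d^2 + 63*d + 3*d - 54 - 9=-15*d^2 + 66*d - 63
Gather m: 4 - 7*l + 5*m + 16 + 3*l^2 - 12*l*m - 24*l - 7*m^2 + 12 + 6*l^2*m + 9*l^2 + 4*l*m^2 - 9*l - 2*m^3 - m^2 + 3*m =12*l^2 - 40*l - 2*m^3 + m^2*(4*l - 8) + m*(6*l^2 - 12*l + 8) + 32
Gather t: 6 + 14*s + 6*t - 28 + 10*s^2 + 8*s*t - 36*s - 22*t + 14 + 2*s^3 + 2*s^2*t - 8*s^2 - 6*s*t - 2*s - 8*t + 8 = 2*s^3 + 2*s^2 - 24*s + t*(2*s^2 + 2*s - 24)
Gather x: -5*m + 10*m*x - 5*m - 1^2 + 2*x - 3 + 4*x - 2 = -10*m + x*(10*m + 6) - 6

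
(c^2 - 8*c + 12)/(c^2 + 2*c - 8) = (c - 6)/(c + 4)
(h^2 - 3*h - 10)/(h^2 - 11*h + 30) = (h + 2)/(h - 6)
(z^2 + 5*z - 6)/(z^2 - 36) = (z - 1)/(z - 6)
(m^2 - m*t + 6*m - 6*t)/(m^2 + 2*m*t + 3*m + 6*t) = (m^2 - m*t + 6*m - 6*t)/(m^2 + 2*m*t + 3*m + 6*t)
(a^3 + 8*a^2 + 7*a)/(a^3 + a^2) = (a + 7)/a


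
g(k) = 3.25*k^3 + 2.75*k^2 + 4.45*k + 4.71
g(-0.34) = 3.39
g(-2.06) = -21.20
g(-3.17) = -85.29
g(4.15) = 302.83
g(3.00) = 130.56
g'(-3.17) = 84.99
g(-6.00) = -624.99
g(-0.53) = 2.64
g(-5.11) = -379.88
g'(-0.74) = 5.72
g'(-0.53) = 4.27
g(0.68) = 10.03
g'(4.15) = 195.19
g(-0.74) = 1.61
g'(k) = 9.75*k^2 + 5.5*k + 4.45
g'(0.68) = 12.70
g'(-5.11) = 230.94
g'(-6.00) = 322.45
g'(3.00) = 108.70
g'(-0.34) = 3.71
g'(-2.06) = 34.50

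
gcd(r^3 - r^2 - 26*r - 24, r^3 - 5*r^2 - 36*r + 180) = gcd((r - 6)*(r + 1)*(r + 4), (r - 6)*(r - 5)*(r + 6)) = r - 6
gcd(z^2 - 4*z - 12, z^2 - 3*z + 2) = 1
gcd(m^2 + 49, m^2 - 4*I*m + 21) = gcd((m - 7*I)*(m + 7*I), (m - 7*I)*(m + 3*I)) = m - 7*I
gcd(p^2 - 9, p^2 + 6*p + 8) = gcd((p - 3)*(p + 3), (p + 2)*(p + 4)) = 1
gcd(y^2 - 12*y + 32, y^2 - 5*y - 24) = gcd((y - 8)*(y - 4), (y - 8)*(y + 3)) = y - 8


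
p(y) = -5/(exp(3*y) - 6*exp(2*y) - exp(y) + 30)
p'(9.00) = 0.00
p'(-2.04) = -0.00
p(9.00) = 0.00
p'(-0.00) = -0.09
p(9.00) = 0.00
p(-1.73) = -0.17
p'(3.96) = 0.00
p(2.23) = -0.02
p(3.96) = -0.00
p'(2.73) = 0.01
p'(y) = -5*(-3*exp(3*y) + 12*exp(2*y) + exp(y))/(exp(3*y) - 6*exp(2*y) - exp(y) + 30)^2 = (15*exp(2*y) - 60*exp(y) - 5)*exp(y)/(exp(3*y) - 6*exp(2*y) - exp(y) + 30)^2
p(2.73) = -0.00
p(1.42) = 0.83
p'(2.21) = 0.08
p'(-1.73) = -0.00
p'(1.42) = 0.40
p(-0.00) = -0.21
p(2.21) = -0.02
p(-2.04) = -0.17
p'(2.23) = 0.07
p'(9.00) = 0.00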